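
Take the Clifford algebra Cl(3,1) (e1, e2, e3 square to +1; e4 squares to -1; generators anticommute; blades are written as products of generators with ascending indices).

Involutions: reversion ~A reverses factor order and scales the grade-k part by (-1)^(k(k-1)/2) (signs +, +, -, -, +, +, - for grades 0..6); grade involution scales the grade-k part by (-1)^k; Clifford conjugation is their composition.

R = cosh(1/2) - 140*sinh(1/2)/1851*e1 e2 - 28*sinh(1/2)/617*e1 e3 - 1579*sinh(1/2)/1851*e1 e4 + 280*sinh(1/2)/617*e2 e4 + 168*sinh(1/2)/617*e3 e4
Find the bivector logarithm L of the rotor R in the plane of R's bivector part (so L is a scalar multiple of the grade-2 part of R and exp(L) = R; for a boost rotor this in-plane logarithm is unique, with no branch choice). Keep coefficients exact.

The scalar part of R is cosh(1/2), which determines |rapidity| via cosh; the sign lives in the bivector part, and pairing them (bivector part over sinh of the rapidity = the plane) gives the unique in-plane L = rapidity * plane.
Concretely: cosh(rapidity) = cosh(1/2) gives rapidity = ±1/2, and since rapidity/sinh(rapidity) is even the sign is immaterial: L = (rapidity/sinh(rapidity)) * <R>_2 = (1/(2*sinh(1/2))) * <R>_2.
Answer: -70/1851*e1 e2 - 14/617*e1 e3 - 1579/3702*e1 e4 + 140/617*e2 e4 + 84/617*e3 e4


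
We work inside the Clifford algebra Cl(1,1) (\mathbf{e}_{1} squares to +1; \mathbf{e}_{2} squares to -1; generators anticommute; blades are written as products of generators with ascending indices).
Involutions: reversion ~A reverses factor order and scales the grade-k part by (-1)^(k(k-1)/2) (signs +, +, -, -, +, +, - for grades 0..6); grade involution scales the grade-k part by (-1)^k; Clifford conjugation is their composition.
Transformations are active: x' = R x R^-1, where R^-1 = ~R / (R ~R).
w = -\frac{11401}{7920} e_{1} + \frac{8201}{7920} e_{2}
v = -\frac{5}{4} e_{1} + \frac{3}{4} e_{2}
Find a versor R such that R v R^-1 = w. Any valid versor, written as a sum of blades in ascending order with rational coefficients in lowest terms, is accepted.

Here q(v) = q(w) = 1; the classical choice R = v + w = -\frac{21301}{7920} e_{1} + \frac{14141}{7920} e_{2} then realises v -> w under the sandwich.
Answer: -\frac{21301}{7920} e_{1} + \frac{14141}{7920} e_{2}


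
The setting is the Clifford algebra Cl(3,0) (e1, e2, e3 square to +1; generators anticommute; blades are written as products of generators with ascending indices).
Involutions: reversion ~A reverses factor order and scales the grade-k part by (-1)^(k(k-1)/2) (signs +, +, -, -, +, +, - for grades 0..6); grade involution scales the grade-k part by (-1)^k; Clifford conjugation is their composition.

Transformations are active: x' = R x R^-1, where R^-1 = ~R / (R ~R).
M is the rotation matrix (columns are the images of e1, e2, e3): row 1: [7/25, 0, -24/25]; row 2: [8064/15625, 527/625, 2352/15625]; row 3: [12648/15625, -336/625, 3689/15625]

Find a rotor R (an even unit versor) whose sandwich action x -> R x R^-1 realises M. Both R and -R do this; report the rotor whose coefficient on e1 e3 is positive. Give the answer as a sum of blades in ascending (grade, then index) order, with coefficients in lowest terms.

Method: write R = a + b12*e1 e2 + b13*e1 e3 + b23*e2 e3 with a^2 + b12^2 + b13^2 + b23^2 = 1 (so R^-1 = ~R). Expanding the columns R e_j ~R gives tr M = 4a^2 - 1 and, from the antisymmetric part, M21 - M12 = -4a*b12, M13 - M31 = 4a*b13, M32 - M23 = -4a*b23.
Here tr M = 21239/15625, so a^2 = (1 + tr M)/4 = 9216/15625 and a = ±96/125. Taking a = 96/125: M21 - M12 = 8064/15625, M13 - M31 = -27648/15625, M32 - M23 = -10752/15625, giving b12 = -21/125, b13 = -72/125, b23 = 28/125, i.e. R = 96/125 - 21/125*e1 e2 - 72/125*e1 e3 + 28/125*e2 e3.
Its e1 e3 coefficient is negative, so report the other preimage -R.
Answer: -96/125 + 21/125*e1 e2 + 72/125*e1 e3 - 28/125*e2 e3. Uniqueness: Spin(3) -> SO(3) maps R and -R to the same rotation of trace 21239/15625; fixing the sign of the e1 e3 coefficient removes the ambiguity.


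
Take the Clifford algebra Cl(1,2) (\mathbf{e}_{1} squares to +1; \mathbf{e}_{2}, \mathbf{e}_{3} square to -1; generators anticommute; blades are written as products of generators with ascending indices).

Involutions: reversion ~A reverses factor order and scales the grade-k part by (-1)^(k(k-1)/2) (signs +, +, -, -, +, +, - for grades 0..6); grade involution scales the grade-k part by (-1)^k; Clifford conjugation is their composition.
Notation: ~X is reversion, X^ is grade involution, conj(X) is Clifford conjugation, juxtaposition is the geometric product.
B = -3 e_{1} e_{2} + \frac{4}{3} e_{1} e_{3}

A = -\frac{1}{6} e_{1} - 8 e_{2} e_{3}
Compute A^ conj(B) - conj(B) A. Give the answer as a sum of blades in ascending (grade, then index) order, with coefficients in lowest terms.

first term: \frac{1}{2} e_{2} - \frac{2}{9} e_{3} - \frac{32}{3} e_{1} e_{2} - 24 e_{1} e_{3}
second term: \frac{1}{2} e_{2} - \frac{2}{9} e_{3} + \frac{32}{3} e_{1} e_{2} + 24 e_{1} e_{3}
Answer: -\frac{64}{3} e_{1} e_{2} - 48 e_{1} e_{3}


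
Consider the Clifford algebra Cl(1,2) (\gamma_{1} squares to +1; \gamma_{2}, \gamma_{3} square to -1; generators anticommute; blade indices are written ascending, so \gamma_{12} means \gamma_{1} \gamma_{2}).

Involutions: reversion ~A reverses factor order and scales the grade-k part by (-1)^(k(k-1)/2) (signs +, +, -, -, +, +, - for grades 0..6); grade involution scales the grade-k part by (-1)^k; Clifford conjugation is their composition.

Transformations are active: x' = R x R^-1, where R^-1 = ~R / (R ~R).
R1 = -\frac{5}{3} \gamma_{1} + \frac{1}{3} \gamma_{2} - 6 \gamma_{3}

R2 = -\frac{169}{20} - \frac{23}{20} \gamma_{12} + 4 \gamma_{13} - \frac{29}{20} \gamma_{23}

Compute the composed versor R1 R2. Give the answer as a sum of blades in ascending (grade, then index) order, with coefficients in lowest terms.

Distribute over the terms of R1 (each basis-blade product reordered to ascending indices, repeated generators contracted through their squares):
(-\frac{5}{3} \gamma_{1}) R2 = \frac{169}{12} \gamma_{1} + \frac{23}{12} \gamma_{2} - \frac{20}{3} \gamma_{3} + \frac{29}{12} \gamma_{123}
(\frac{1}{3} \gamma_{2}) R2 = -\frac{23}{60} \gamma_{1} - \frac{169}{60} \gamma_{2} + \frac{29}{60} \gamma_{3} - \frac{4}{3} \gamma_{123}
(-6 \gamma_{3}) R2 = -24 \gamma_{1} + \frac{87}{10} \gamma_{2} + \frac{507}{10} \gamma_{3} + \frac{69}{10} \gamma_{123}
Summing the partial products and collecting blades:
Answer: -\frac{103}{10} \gamma_{1} + \frac{39}{5} \gamma_{2} + \frac{2671}{60} \gamma_{3} + \frac{479}{60} \gamma_{123}


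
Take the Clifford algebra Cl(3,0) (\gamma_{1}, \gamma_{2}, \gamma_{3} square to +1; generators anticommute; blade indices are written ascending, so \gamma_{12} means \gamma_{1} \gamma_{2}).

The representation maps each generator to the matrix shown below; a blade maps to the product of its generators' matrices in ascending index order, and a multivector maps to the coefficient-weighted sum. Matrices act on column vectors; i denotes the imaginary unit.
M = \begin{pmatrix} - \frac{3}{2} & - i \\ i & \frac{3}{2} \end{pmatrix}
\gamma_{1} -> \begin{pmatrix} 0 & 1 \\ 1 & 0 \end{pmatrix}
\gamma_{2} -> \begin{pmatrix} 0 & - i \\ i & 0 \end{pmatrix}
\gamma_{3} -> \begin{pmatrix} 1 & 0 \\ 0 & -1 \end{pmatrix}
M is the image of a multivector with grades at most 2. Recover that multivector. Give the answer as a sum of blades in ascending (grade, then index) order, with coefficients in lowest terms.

Method: 1, rho(\gamma_{1}), rho(\gamma_{2}), rho(\gamma_{3}) form a trace-orthogonal basis of the 2x2 complex matrices (tr(X Y) = 2 if X = Y, else 0), so M = m0*1 + m1*rho(\gamma_{1}) + m2*rho(\gamma_{2}) + m3*rho(\gamma_{3}) with m0 = tr(M)/2 = 0, m1 = tr(M rho(\gamma_{1}))/2 = 0, m2 = tr(M rho(\gamma_{2}))/2 = 1, m3 = tr(M rho(\gamma_{3}))/2 = - \frac{3}{2}.
Multiplying table entries, the bivector images are rho(\gamma_{12}) = i*rho(\gamma_{3}), rho(\gamma_{13}) = -i*rho(\gamma_{2}), rho(\gamma_{23}) = i*rho(\gamma_{1}); with real blade coefficients the real parts of m0..m3 are the coefficients of 1, \gamma_{1}, \gamma_{2}, \gamma_{3} and the imaginary parts give the bivectors (\gamma_{23}: Im m1, \gamma_{13}: -Im m2, \gamma_{12}: Im m3).
Answer: \gamma_{2} - \frac{3}{2} \gamma_{3}


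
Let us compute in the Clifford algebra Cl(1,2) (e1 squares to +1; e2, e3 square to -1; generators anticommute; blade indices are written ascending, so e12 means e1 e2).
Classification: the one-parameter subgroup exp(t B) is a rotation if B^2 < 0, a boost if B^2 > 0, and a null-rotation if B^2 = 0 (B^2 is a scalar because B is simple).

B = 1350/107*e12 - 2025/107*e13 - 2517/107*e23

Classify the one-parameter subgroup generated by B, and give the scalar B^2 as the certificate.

B^2 term by term: the squares give (1350/107)^2*(e12)^2 + (-2025/107)^2*(e13)^2 + (-2517/107)^2*(e23)^2 = 1822500/11449*(+1) + 4100625/11449*(+1) + 6335289/11449*(-1) = -36 (each basis 2-blade squares to minus the product of its generators' squares); cross terms between blades sharing an index anticommute and cancel. So B^2 = -36.
Answer: rotation, certificate B^2 = -36. One invariant decides it: the square -36 survives every conjugation, and its sign is exactly the classification.


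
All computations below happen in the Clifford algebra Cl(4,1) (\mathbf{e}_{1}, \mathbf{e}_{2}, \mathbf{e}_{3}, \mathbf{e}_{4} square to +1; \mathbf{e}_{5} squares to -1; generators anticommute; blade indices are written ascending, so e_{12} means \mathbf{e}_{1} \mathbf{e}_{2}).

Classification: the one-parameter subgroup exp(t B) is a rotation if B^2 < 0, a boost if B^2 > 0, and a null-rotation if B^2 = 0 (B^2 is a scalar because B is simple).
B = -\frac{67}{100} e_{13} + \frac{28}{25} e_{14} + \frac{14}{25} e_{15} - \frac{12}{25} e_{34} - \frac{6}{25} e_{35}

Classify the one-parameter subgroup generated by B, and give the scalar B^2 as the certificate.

B^2 term by term: the squares give (-\frac{67}{100})^2*(e_{13})^2 + (\frac{28}{25})^2*(e_{14})^2 + (\frac{14}{25})^2*(e_{15})^2 + (-\frac{12}{25})^2*(e_{34})^2 + (-\frac{6}{25})^2*(e_{35})^2 = \frac{4489}{10000}*(-1) + \frac{784}{625}*(-1) + \frac{196}{625}*(+1) + \frac{144}{625}*(-1) + \frac{36}{625}*(+1) = -\frac{25}{16} (each basis 2-blade squares to minus the product of its generators' squares); cross terms between blades sharing an index anticommute and cancel; the commuting (index-disjoint) pairs give grade-4 terms 2*c*c'*(blade product), which cancel blade by blade — e_{1345}: \frac{336}{625} - \frac{336}{625} = 0 — confirming B is simple. So B^2 = -\frac{25}{16}.
Answer: rotation, certificate B^2 = -\frac{25}{16}. No conjugation can change B^2 = -\frac{25}{16}; the sign gives the class.


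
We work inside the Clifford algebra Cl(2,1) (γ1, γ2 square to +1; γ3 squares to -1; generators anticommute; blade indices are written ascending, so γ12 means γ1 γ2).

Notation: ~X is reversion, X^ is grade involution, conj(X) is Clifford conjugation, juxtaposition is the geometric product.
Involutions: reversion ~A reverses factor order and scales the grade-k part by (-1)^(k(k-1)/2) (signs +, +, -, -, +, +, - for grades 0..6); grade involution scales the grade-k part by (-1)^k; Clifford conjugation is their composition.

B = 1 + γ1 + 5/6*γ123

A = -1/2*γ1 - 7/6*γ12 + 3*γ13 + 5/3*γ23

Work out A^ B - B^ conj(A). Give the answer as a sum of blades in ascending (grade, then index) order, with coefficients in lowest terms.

first term: 1/2 + 17/9*γ1 - 4/3*γ2 - 73/36*γ3 - 7/6*γ12 + 3*γ13 + 25/12*γ23 + 5/3*γ123
second term: -1/2 + 17/9*γ1 - 11/3*γ2 + 143/36*γ3 + 7/6*γ12 - 3*γ13 - 25/12*γ23 + 5/3*γ123
Answer: 1 + 7/3*γ2 - 6*γ3 - 7/3*γ12 + 6*γ13 + 25/6*γ23


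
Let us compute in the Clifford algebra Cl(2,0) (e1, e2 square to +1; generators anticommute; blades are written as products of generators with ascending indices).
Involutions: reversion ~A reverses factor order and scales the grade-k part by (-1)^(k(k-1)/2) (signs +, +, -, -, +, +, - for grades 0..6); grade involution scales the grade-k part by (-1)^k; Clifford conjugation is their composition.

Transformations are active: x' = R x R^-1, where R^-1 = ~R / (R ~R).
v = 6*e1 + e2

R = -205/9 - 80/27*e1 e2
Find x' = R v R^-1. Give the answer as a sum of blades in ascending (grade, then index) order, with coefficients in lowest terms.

~R = -205/9 + 80/27*e1 e2, and R ~R = 384625/729, so R^-1 = ~R / (384625/729).
R v = -3770/27*e1 - 5*e2
Answer: 93174/15385*e1 - 8743/15385*e2


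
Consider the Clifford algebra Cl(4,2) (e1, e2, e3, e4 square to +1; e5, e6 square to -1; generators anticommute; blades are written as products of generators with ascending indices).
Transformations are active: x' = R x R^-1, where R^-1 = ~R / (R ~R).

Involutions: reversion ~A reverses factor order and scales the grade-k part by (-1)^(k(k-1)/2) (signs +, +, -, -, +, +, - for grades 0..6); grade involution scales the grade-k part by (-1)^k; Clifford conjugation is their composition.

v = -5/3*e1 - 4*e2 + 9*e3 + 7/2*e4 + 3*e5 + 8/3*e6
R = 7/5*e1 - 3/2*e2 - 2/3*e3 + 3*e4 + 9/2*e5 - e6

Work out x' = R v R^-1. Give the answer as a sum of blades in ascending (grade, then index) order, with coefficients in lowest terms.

~R = 7/5*e1 - 3/2*e2 - 2/3*e3 + 3*e4 + 9/2*e5 - e6, and R ~R = -1709/225, so R^-1 = ~R / (-1709/225).
R v = -8/3 - 81/10*e1 e2 + 517/45*e1 e3 + 99/10*e1 e4 + 117/10*e1 e5 + 31/15*e1 e6 - 97/6*e2 e3 + 27/4*e2 e4 + 27/2*e2 e5 - 8*e2 e6 - 88/3*e3 e4 - 85/2*e3 e5 + 65/9*e3 e6 - 27/4*e4 e5 + 23/2*e4 e6 + 15*e5 e6
Answer: 13585/5127*e1 + 5036/1709*e2 - 16181/1709*e3 - 4763/3418*e4 + 273/1709*e5 - 17272/5127*e6


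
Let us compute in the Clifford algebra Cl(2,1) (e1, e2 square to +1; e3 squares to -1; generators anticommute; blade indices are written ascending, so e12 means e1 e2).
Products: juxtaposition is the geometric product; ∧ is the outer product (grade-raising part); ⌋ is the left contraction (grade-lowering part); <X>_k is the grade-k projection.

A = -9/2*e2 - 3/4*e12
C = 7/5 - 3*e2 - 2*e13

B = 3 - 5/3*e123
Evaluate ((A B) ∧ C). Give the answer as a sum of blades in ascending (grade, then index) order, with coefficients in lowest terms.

step 1: -27/2*e2 - 5/4*e3 - 9/4*e12 - 15/2*e13
step 2: -189/10*e2 - 7/4*e3 - 63/20*e12 - 21/2*e13 - 15/4*e23 - 99/2*e123
Answer: -189/10*e2 - 7/4*e3 - 63/20*e12 - 21/2*e13 - 15/4*e23 - 99/2*e123


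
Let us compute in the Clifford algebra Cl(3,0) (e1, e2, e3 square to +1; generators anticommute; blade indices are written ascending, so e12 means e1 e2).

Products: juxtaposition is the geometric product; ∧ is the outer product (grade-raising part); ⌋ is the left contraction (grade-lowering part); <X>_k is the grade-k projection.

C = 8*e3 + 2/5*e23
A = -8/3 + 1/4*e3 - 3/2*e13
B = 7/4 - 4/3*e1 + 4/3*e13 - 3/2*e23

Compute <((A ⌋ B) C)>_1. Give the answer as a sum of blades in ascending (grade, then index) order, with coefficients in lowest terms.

step 1: -8/3 + 29/9*e1 + 3/8*e2 - 32/9*e13 + 4*e23
step 2: -8/5 - 256/9*e1 + 32*e2 - 1271/60*e3 + 64/45*e12 + 232/9*e13 + 29/15*e23 + 58/45*e123
step 3: -256/9*e1 + 32*e2 - 1271/60*e3
Answer: -256/9*e1 + 32*e2 - 1271/60*e3


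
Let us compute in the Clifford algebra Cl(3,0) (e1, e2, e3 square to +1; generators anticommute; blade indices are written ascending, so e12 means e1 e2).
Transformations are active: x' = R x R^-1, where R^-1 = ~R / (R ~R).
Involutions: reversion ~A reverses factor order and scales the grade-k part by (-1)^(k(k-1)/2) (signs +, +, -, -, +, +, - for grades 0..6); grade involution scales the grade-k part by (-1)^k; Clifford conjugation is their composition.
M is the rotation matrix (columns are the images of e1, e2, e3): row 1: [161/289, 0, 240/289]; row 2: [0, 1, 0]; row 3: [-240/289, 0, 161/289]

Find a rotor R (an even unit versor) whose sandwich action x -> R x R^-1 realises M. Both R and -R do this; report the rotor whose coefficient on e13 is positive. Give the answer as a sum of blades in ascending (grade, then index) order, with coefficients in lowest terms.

Method: write R = a + b12*e12 + b13*e13 + b23*e23 with a^2 + b12^2 + b13^2 + b23^2 = 1 (so R^-1 = ~R). Expanding the columns R e_j ~R gives tr M = 4a^2 - 1 and, from the antisymmetric part, M21 - M12 = -4a*b12, M13 - M31 = 4a*b13, M32 - M23 = -4a*b23.
Here tr M = 611/289, so a^2 = (1 + tr M)/4 = 225/289 and a = ±15/17. Taking a = 15/17: M21 - M12 = 0, M13 - M31 = 480/289, M32 - M23 = 0, giving b12 = 0, b13 = 8/17, b23 = 0, i.e. R = 15/17 + 8/17*e13.
Its e13 coefficient is already positive.
Answer: 15/17 + 8/17*e13. Sheet selection: the two-to-one cover makes ±R indistinguishable at the matrix level (trace 611/289), so uniqueness comes from the required sign on e13.


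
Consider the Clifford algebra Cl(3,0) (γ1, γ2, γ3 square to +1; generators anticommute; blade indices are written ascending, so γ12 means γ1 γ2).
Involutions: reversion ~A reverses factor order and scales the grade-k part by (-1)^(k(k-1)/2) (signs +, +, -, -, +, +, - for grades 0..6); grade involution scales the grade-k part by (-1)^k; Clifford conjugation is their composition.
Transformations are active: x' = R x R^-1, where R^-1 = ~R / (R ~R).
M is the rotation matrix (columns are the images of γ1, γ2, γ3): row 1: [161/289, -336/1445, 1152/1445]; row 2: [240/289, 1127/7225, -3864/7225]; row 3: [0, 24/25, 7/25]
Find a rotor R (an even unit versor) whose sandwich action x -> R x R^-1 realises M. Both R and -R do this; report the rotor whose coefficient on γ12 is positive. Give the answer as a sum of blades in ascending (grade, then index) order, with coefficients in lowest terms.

Method: write R = a + b12*γ12 + b13*γ13 + b23*γ23 with a^2 + b12^2 + b13^2 + b23^2 = 1 (so R^-1 = ~R). Expanding the columns R e_j ~R gives tr M = 4a^2 - 1 and, from the antisymmetric part, M21 - M12 = -4a*b12, M13 - M31 = 4a*b13, M32 - M23 = -4a*b23.
Here tr M = 287/289, so a^2 = (1 + tr M)/4 = 144/289 and a = ±12/17. Taking a = 12/17: M21 - M12 = 1536/1445, M13 - M31 = 1152/1445, M32 - M23 = 432/289, giving b12 = -32/85, b13 = 24/85, b23 = -9/17, i.e. R = 12/17 - 32/85*γ12 + 24/85*γ13 - 9/17*γ23.
Its γ12 coefficient is negative, so report the other preimage -R.
Answer: -12/17 + 32/85*γ12 - 24/85*γ13 + 9/17*γ23. Note: both R and -R realise this M (trace 287/289); the covering map identifies them, and the γ12-coefficient sign is the tie-breaker.


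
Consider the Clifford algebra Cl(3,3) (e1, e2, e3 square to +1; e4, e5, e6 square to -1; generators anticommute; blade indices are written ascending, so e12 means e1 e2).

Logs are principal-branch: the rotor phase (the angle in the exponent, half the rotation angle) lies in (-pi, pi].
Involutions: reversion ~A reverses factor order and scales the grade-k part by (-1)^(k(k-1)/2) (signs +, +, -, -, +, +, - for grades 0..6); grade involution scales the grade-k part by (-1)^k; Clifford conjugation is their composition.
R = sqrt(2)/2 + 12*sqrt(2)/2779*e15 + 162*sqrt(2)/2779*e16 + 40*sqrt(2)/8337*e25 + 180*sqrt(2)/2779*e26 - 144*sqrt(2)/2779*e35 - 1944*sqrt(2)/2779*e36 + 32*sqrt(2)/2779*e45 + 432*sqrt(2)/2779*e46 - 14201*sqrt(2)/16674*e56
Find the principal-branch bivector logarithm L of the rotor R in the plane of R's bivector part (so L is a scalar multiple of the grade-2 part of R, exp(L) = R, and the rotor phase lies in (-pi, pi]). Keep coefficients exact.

The scalar part of R is sqrt(2)/2, which pins the rotor phase on the principal branch; dividing the bivector part by the sine of that phase recovers the unit plane, and L is the phase times that plane.
Concretely: cos(phase) = sqrt(2)/2 gives phase = ±pi/4, and since phase/sin(phase) is even the sign is immaterial: L = (phase/sin(phase)) * <R>_2 = (sqrt(2)*pi/4) * <R>_2.
Answer: 6*pi/2779*e15 + 81*pi/2779*e16 + 20*pi/8337*e25 + 90*pi/2779*e26 - 72*pi/2779*e35 - 972*pi/2779*e36 + 16*pi/2779*e45 + 216*pi/2779*e46 - 14201*pi/33348*e56


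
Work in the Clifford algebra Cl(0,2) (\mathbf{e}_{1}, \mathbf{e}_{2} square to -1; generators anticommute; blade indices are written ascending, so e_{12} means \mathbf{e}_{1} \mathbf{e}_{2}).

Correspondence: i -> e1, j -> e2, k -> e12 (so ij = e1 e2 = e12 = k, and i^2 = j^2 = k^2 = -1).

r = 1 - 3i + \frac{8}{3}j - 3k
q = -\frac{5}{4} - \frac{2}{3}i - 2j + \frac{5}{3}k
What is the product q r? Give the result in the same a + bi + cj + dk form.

In blades: q = -\frac{5}{4} - \frac{2}{3} e_{1} - 2 e_{2} + \frac{5}{3} e_{12}, r = 1 - 3 e_{1} + \frac{8}{3} e_{2} - 3 e_{12}.
Distribute q over r term by term (generator squares from the signature, products reordered to ascending indices): (-\frac{5}{4})*r = -\frac{5}{4} + \frac{15}{4} e_{1} - \frac{10}{3} e_{2} + \frac{15}{4} e_{12}; (-\frac{2}{3} e_{1})*r = -2 - \frac{2}{3} e_{1} - 2 e_{2} - \frac{16}{9} e_{12}; (-2 e_{2})*r = \frac{16}{3} + 6 e_{1} - 2 e_{2} - 6 e_{12}; (\frac{5}{3} e_{12})*r = 5 - \frac{40}{9} e_{1} - 5 e_{2} + \frac{5}{3} e_{12}.
Sum: \frac{85}{12} + \frac{167}{36} e_{1} - \frac{37}{3} e_{2} - \frac{85}{36} e_{12}; translating back through the correspondence:
Answer: \frac{85}{12} + \frac{167}{36}i - \frac{37}{3}j - \frac{85}{36}k


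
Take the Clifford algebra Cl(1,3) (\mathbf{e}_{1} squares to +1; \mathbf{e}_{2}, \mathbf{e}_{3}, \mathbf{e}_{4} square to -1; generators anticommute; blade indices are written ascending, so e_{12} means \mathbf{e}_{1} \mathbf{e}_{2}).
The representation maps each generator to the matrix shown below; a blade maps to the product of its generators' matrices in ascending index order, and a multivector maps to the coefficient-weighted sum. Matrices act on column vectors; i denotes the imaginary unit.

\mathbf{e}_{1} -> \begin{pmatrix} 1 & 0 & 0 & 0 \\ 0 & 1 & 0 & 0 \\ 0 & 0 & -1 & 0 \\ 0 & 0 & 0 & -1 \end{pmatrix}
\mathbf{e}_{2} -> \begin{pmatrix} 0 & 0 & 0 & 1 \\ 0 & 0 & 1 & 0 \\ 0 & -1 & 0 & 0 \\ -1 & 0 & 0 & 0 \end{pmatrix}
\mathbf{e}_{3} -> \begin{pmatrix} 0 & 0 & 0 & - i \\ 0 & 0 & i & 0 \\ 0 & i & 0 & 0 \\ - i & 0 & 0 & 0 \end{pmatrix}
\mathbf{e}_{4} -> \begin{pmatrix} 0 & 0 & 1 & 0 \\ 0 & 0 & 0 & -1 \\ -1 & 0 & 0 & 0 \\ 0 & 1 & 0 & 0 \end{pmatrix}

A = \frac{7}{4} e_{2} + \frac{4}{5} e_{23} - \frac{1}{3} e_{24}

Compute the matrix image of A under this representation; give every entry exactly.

Bivector images (products of the table entries): rho(e_{23}) = rho(\mathbf{e}_{2})rho(\mathbf{e}_{3}) = \begin{pmatrix} - i & 0 & 0 & 0 \\ 0 & i & 0 & 0 \\ 0 & 0 & - i & 0 \\ 0 & 0 & 0 & i \end{pmatrix}; rho(e_{24}) = rho(\mathbf{e}_{2})rho(\mathbf{e}_{4}) = \begin{pmatrix} 0 & 1 & 0 & 0 \\ -1 & 0 & 0 & 0 \\ 0 & 0 & 0 & 1 \\ 0 & 0 & -1 & 0 \end{pmatrix}.
M = (\frac{7}{4})*rho(e_{2}) + (\frac{4}{5})*rho(e_{23}) + (-\frac{1}{3})*rho(e_{24}), summed entrywise:
Answer: \begin{pmatrix} - \frac{4 i}{5} & - \frac{1}{3} & 0 & \frac{7}{4} \\ \frac{1}{3} & \frac{4 i}{5} & \frac{7}{4} & 0 \\ 0 & - \frac{7}{4} & - \frac{4 i}{5} & - \frac{1}{3} \\ - \frac{7}{4} & 0 & \frac{1}{3} & \frac{4 i}{5} \end{pmatrix}


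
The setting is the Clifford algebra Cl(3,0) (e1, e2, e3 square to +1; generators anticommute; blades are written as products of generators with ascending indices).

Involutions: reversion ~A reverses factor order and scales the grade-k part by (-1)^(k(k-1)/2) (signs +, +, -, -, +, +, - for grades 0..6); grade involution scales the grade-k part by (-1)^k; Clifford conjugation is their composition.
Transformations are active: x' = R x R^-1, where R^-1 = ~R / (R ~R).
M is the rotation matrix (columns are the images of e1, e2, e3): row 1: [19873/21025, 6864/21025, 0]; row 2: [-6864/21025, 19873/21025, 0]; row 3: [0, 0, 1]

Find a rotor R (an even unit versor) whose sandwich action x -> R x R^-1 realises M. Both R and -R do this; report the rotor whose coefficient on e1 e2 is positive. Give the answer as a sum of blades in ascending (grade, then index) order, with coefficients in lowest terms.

Method: write R = a + b12*e1 e2 + b13*e1 e3 + b23*e2 e3 with a^2 + b12^2 + b13^2 + b23^2 = 1 (so R^-1 = ~R). Expanding the columns R e_j ~R gives tr M = 4a^2 - 1 and, from the antisymmetric part, M21 - M12 = -4a*b12, M13 - M31 = 4a*b13, M32 - M23 = -4a*b23.
Here tr M = 60771/21025, so a^2 = (1 + tr M)/4 = 20449/21025 and a = ±143/145. Taking a = 143/145: M21 - M12 = -13728/21025, M13 - M31 = 0, M32 - M23 = 0, giving b12 = 24/145, b13 = 0, b23 = 0, i.e. R = 143/145 + 24/145*e1 e2.
Its e1 e2 coefficient is already positive.
Answer: 143/145 + 24/145*e1 e2. Uniqueness: Spin(3) -> SO(3) maps R and -R to the same rotation of trace 60771/21025; fixing the sign of the e1 e2 coefficient removes the ambiguity.


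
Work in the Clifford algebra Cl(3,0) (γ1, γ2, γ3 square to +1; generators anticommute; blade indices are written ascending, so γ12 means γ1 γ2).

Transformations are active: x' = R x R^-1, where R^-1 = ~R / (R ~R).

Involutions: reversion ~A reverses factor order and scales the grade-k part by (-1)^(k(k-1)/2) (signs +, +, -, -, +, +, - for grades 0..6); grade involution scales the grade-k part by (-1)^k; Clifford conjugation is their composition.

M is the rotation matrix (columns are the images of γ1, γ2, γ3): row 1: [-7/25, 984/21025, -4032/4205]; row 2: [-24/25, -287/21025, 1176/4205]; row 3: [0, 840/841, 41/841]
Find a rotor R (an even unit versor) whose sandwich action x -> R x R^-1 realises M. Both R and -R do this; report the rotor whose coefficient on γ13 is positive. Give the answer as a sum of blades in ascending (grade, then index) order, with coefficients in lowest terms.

Method: write R = a + b12*γ12 + b13*γ13 + b23*γ23 with a^2 + b12^2 + b13^2 + b23^2 = 1 (so R^-1 = ~R). Expanding the columns R e_j ~R gives tr M = 4a^2 - 1 and, from the antisymmetric part, M21 - M12 = -4a*b12, M13 - M31 = 4a*b13, M32 - M23 = -4a*b23.
Here tr M = -5149/21025, so a^2 = (1 + tr M)/4 = 3969/21025 and a = ±63/145. Taking a = 63/145: M21 - M12 = -21168/21025, M13 - M31 = -4032/4205, M32 - M23 = 3024/4205, giving b12 = 84/145, b13 = -16/29, b23 = -12/29, i.e. R = 63/145 + 84/145*γ12 - 16/29*γ13 - 12/29*γ23.
Its γ13 coefficient is negative, so report the other preimage -R.
Answer: -63/145 - 84/145*γ12 + 16/29*γ13 + 12/29*γ23. Uniqueness: Spin(3) -> SO(3) maps R and -R to the same rotation of trace -5149/21025; fixing the sign of the γ13 coefficient removes the ambiguity.


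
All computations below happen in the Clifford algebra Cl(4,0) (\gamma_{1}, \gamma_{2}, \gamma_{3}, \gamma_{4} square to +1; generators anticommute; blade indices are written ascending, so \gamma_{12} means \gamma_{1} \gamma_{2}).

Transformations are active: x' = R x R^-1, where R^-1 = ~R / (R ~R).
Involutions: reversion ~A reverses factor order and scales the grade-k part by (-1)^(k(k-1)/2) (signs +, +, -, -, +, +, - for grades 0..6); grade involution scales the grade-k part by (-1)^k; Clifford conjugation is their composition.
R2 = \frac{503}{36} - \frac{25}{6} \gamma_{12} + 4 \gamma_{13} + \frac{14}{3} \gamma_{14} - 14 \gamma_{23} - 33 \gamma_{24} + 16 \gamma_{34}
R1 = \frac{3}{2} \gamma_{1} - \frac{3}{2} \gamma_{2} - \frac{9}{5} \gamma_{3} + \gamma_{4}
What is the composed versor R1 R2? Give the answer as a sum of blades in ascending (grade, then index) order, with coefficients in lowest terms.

Distribute over the terms of R1 (each basis-blade product reordered to ascending indices, repeated generators contracted through their squares):
(\frac{3}{2} \gamma_{1}) R2 = \frac{503}{24} \gamma_{1} - \frac{25}{4} \gamma_{2} + 6 \gamma_{3} + 7 \gamma_{4} - 21 \gamma_{123} - \frac{99}{2} \gamma_{124} + 24 \gamma_{134}
(-\frac{3}{2} \gamma_{2}) R2 = -\frac{25}{4} \gamma_{1} - \frac{503}{24} \gamma_{2} + 21 \gamma_{3} + \frac{99}{2} \gamma_{4} + 6 \gamma_{123} + 7 \gamma_{124} - 24 \gamma_{234}
(-\frac{9}{5} \gamma_{3}) R2 = \frac{36}{5} \gamma_{1} - \frac{126}{5} \gamma_{2} - \frac{503}{20} \gamma_{3} - \frac{144}{5} \gamma_{4} + \frac{15}{2} \gamma_{123} + \frac{42}{5} \gamma_{134} - \frac{297}{5} \gamma_{234}
(\gamma_{4}) R2 = -\frac{14}{3} \gamma_{1} + 33 \gamma_{2} - 16 \gamma_{3} + \frac{503}{36} \gamma_{4} - \frac{25}{6} \gamma_{124} + 4 \gamma_{134} - 14 \gamma_{234}
Summing the partial products and collecting blades:
Answer: \frac{2069}{120} \gamma_{1} - \frac{2329}{120} \gamma_{2} - \frac{283}{20} \gamma_{3} + \frac{7501}{180} \gamma_{4} - \frac{15}{2} \gamma_{123} - \frac{140}{3} \gamma_{124} + \frac{182}{5} \gamma_{134} - \frac{487}{5} \gamma_{234}


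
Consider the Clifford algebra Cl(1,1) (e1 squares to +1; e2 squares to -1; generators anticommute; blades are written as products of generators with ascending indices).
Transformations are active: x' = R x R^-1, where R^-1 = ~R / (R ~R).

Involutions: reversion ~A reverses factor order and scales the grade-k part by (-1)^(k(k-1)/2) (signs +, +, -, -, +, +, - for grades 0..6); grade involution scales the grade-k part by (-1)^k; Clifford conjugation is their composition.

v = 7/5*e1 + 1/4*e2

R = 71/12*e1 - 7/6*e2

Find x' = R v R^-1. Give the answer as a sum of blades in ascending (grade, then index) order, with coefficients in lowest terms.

~R = 71/12*e1 - 7/6*e2, and R ~R = 1615/48, so R^-1 = ~R / (1615/48).
R v = 343/40 + 249/80*e1 e2
Answer: 13048/8075*e1 - 27283/32300*e2


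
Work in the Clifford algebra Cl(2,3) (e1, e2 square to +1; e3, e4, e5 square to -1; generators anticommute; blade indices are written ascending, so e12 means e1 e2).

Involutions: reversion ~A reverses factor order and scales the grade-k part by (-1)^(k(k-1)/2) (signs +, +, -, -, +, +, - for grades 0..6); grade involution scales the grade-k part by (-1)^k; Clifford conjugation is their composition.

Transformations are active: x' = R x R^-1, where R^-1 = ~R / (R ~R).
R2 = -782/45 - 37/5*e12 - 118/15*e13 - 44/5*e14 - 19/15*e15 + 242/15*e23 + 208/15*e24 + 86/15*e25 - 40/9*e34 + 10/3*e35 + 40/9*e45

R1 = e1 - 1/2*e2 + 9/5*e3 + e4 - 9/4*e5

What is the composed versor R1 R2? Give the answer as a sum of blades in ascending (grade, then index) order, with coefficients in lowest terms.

Distribute over the terms of R1 (each basis-blade product reordered to ascending indices, repeated generators contracted through their squares):
(e1) R2 = -782/45*e1 - 37/5*e2 - 118/15*e3 - 44/5*e4 - 19/15*e5 + 242/15*e123 + 208/15*e124 + 86/15*e125 - 40/9*e134 + 10/3*e135 + 40/9*e145
(-1/2*e2) R2 = -37/10*e1 + 391/45*e2 - 121/15*e3 - 104/15*e4 - 43/15*e5 - 59/15*e123 - 22/5*e124 - 19/30*e125 + 20/9*e234 - 5/3*e235 - 20/9*e245
(9/5*e3) R2 = -354/25*e1 + 726/25*e2 - 782/25*e3 + 8*e4 - 6*e5 - 333/25*e123 + 396/25*e134 + 57/25*e135 - 624/25*e234 - 258/25*e235 + 8*e345
(e4) R2 = -44/5*e1 + 208/15*e2 - 40/9*e3 - 782/45*e4 - 40/9*e5 - 37/5*e124 - 118/15*e134 + 19/15*e145 + 242/15*e234 - 86/15*e245 - 10/3*e345
(-9/4*e5) R2 = 57/20*e1 - 129/10*e2 - 15/2*e3 - 10*e4 + 391/10*e5 + 333/20*e125 + 177/10*e135 + 99/5*e145 - 363/10*e235 - 156/5*e245 + 10*e345
Summing the partial products and collecting blades:
Answer: -37069/900*e1 + 14083/450*e2 - 26621/450*e3 - 316/9*e4 + 2207/90*e5 - 28/25*e123 + 31/15*e124 + 87/4*e125 + 794/225*e134 + 3497/150*e135 + 1148/45*e145 - 1486/225*e234 - 7243/150*e235 - 1762/45*e245 + 44/3*e345


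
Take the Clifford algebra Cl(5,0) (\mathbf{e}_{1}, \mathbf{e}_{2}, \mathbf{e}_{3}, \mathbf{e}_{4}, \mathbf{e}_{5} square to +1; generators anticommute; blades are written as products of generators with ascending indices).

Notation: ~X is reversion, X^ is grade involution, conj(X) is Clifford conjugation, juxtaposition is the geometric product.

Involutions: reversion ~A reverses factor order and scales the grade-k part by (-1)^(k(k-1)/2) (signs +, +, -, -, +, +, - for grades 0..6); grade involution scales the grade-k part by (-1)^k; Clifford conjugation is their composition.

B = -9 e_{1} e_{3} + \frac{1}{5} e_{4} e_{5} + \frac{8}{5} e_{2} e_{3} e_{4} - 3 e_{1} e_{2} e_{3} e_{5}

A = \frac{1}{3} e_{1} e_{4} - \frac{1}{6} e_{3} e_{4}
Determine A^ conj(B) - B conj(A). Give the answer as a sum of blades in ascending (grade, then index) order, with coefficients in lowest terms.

first term: \frac{4}{15} e_{2} + \frac{3}{2} e_{1} e_{4} - \frac{1}{15} e_{1} e_{5} + 3 e_{3} e_{4} + \frac{1}{30} e_{3} e_{5} + \frac{8}{15} e_{1} e_{2} e_{3} - \frac{1}{2} e_{1} e_{2} e_{4} e_{5} + e_{2} e_{3} e_{4} e_{5}
second term: -\frac{4}{15} e_{2} - \frac{3}{2} e_{1} e_{4} + \frac{1}{15} e_{1} e_{5} - 3 e_{3} e_{4} - \frac{1}{30} e_{3} e_{5} + \frac{8}{15} e_{1} e_{2} e_{3} - \frac{1}{2} e_{1} e_{2} e_{4} e_{5} + e_{2} e_{3} e_{4} e_{5}
Answer: \frac{8}{15} e_{2} + 3 e_{1} e_{4} - \frac{2}{15} e_{1} e_{5} + 6 e_{3} e_{4} + \frac{1}{15} e_{3} e_{5}


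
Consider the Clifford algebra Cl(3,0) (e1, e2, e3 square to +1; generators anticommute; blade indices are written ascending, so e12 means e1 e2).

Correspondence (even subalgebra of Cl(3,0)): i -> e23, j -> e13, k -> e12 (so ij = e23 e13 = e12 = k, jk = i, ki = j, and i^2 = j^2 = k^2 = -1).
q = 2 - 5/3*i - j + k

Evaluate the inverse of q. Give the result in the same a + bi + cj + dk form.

In blades: q = 2 + e12 - e13 - 5/3*e23.
With qbar = 2 - e12 + e13 + 5/3*e23 (scalar fixed, mapped units negated), q qbar = 79/9 (the sum of squared coefficients), so q^-1 = qbar / (79/9) = 18/79 - 9/79*e12 + 9/79*e13 + 15/79*e23; translating back:
Answer: 18/79 + 15/79*i + 9/79*j - 9/79*k


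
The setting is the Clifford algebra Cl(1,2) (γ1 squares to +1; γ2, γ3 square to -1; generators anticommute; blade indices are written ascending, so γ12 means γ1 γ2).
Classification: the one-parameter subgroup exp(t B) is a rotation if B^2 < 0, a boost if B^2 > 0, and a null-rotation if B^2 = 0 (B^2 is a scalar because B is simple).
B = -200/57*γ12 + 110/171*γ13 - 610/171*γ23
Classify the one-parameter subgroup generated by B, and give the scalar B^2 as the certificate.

B^2 term by term: the squares give (-200/57)^2*(γ12)^2 + (110/171)^2*(γ13)^2 + (-610/171)^2*(γ23)^2 = 40000/3249*(+1) + 12100/29241*(+1) + 372100/29241*(-1) = 0 (each basis 2-blade squares to minus the product of its generators' squares); cross terms between blades sharing an index anticommute and cancel. So B^2 = 0.
Answer: null-rotation, certificate B^2 = 0. Because 0 is invariant under every versor sandwich, the classification follows from its sign alone.


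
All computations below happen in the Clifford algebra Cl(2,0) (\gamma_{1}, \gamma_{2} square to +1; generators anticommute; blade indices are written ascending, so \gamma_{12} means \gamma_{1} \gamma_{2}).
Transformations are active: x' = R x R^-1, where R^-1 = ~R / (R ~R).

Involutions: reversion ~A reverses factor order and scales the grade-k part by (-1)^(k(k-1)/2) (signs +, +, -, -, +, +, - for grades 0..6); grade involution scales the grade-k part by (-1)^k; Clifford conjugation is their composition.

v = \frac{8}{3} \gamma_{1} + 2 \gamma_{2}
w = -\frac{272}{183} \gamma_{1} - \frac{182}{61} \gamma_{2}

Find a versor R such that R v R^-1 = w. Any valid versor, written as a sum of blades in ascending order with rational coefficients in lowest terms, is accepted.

The midline construction: v and w both square to \frac{100}{9}, so reflecting in their sum \frac{72}{61} \gamma_{1} - \frac{60}{61} \gamma_{2} exchanges them.
Answer: \frac{72}{61} \gamma_{1} - \frac{60}{61} \gamma_{2}


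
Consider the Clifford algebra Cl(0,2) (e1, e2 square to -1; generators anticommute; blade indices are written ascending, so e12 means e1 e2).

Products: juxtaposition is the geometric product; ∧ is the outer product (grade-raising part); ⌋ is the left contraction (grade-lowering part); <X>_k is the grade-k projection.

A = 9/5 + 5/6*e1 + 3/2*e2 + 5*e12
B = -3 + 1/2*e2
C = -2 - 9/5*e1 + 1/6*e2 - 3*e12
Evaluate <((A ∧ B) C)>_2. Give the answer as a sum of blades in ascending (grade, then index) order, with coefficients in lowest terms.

step 1: -27/5 - 5/2*e1 - 18/5*e2 - 175/12*e12
step 2: -737/20 + 50311/1800*e1 + 501/20*e2 + 3847/100*e12
step 3: 3847/100*e12
Answer: 3847/100*e12


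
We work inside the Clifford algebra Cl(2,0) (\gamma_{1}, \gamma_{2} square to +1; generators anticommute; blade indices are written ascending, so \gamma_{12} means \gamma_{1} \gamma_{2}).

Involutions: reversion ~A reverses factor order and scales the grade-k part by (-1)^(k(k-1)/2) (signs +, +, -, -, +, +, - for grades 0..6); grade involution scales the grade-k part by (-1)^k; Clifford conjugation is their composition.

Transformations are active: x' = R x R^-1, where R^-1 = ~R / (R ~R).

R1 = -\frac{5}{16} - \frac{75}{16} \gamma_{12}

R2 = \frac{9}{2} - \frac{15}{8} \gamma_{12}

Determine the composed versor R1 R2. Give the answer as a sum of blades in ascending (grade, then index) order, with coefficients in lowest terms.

Distribute over the terms of R1 (each basis-blade product reordered to ascending indices, repeated generators contracted through their squares):
(-\frac{5}{16}) R2 = -\frac{45}{32} + \frac{75}{128} \gamma_{12}
(-\frac{75}{16} \gamma_{12}) R2 = -\frac{1125}{128} - \frac{675}{32} \gamma_{12}
Summing the partial products and collecting blades:
Answer: -\frac{1305}{128} - \frac{2625}{128} \gamma_{12}


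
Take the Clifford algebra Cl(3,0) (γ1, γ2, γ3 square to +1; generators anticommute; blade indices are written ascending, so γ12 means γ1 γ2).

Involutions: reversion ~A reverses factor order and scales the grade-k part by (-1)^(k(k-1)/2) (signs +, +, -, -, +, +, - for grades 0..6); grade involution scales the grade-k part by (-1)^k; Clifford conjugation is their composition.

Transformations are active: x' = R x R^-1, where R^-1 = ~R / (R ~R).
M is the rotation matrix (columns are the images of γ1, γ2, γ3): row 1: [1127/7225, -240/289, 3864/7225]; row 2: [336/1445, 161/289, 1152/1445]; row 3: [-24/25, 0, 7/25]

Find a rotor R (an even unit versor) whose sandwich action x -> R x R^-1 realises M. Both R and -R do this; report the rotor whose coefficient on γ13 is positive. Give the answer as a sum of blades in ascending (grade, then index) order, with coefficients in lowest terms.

Method: write R = a + b12*γ12 + b13*γ13 + b23*γ23 with a^2 + b12^2 + b13^2 + b23^2 = 1 (so R^-1 = ~R). Expanding the columns R e_j ~R gives tr M = 4a^2 - 1 and, from the antisymmetric part, M21 - M12 = -4a*b12, M13 - M31 = 4a*b13, M32 - M23 = -4a*b23.
Here tr M = 287/289, so a^2 = (1 + tr M)/4 = 144/289 and a = ±12/17. Taking a = 12/17: M21 - M12 = 1536/1445, M13 - M31 = 432/289, M32 - M23 = -1152/1445, giving b12 = -32/85, b13 = 9/17, b23 = 24/85, i.e. R = 12/17 - 32/85*γ12 + 9/17*γ13 + 24/85*γ23.
Its γ13 coefficient is already positive.
Answer: 12/17 - 32/85*γ12 + 9/17*γ13 + 24/85*γ23. Recall the cover is two-to-one: with M of trace 287/289, both preimages act alike, and the stated γ13 sign chooses the sheet.


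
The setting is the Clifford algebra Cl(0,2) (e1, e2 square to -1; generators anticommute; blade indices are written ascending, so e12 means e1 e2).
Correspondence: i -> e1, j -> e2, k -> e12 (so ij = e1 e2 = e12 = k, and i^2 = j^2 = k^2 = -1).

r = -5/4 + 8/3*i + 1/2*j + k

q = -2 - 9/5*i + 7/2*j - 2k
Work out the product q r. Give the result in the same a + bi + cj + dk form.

In blades: q = -2 - 9/5*e1 + 7/2*e2 - 2*e12, r = -5/4 + 8/3*e1 + 1/2*e2 + e12.
Distribute q over r term by term (generator squares from the signature, products reordered to ascending indices): (-2)*r = 5/2 - 16/3*e1 - e2 - 2*e12; (-9/5*e1)*r = 24/5 + 9/4*e1 + 9/5*e2 - 9/10*e12; (7/2*e2)*r = -7/4 + 7/2*e1 - 35/8*e2 - 28/3*e12; (-2*e12)*r = 2 + e1 - 16/3*e2 + 5/2*e12.
Sum: 151/20 + 17/12*e1 - 1069/120*e2 - 146/15*e12; translating back through the correspondence:
Answer: 151/20 + 17/12*i - 1069/120*j - 146/15*k


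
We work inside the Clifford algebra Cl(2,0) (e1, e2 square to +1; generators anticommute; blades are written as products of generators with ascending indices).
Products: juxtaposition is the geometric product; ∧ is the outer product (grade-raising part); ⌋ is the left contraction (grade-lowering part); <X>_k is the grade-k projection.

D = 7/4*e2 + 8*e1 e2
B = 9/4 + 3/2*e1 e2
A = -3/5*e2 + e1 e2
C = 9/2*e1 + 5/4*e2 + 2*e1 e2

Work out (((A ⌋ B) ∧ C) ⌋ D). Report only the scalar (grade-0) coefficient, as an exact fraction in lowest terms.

step 1: -3/2 + 9/10*e1
step 2: -27/4*e1 - 15/8*e2 - 15/8*e1 e2
step 3: 375/32 + 15*e1 - 54*e2
Answer: 375/32


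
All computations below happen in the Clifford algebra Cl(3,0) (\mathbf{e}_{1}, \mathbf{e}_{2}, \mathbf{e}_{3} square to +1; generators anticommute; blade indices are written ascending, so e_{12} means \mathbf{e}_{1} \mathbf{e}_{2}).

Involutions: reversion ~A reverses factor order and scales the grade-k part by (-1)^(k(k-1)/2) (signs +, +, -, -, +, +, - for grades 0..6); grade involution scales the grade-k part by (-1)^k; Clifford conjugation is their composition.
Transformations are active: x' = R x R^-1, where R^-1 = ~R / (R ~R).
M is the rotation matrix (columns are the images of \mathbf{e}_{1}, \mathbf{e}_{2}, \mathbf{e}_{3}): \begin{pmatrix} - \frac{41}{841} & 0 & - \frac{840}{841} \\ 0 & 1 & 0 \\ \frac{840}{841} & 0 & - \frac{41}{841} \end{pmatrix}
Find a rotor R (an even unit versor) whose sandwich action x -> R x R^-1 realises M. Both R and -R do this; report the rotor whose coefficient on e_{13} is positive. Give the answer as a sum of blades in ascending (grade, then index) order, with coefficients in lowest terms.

Method: write R = a + b12*e_{12} + b13*e_{13} + b23*e_{23} with a^2 + b12^2 + b13^2 + b23^2 = 1 (so R^-1 = ~R). Expanding the columns R e_j ~R gives tr M = 4a^2 - 1 and, from the antisymmetric part, M21 - M12 = -4a*b12, M13 - M31 = 4a*b13, M32 - M23 = -4a*b23.
Here tr M = \frac{759}{841}, so a^2 = (1 + tr M)/4 = \frac{400}{841} and a = ±\frac{20}{29}. Taking a = \frac{20}{29}: M21 - M12 = 0, M13 - M31 = -\frac{1680}{841}, M32 - M23 = 0, giving b12 = 0, b13 = -\frac{21}{29}, b23 = 0, i.e. R = \frac{20}{29} - \frac{21}{29} e_{13}.
Its e_{13} coefficient is negative, so report the other preimage -R.
Answer: -\frac{20}{29} + \frac{21}{29} e_{13}. Sheet selection: the two-to-one cover makes ±R indistinguishable at the matrix level (trace \frac{759}{841}), so uniqueness comes from the required sign on e_{13}.
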